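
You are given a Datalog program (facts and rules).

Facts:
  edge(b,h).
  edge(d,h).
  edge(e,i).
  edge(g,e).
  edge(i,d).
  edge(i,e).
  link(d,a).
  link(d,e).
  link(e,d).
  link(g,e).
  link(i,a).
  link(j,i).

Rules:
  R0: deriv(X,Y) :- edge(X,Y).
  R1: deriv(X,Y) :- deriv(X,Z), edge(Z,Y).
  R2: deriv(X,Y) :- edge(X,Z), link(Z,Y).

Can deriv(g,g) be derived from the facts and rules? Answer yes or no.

no

round 1: derive deriv(b,h) via R0 from edge(b,h)
round 1: derive deriv(d,h) via R0 from edge(d,h)
round 1: derive deriv(e,i) via R0 from edge(e,i)
round 1: derive deriv(g,e) via R0 from edge(g,e)
round 1: derive deriv(i,d) via R0 from edge(i,d)
round 1: derive deriv(i,e) via R0 from edge(i,e)
round 1: derive deriv(e,a) via R2 from edge(e,i), link(i,a)
round 1: derive deriv(g,d) via R2 from edge(g,e), link(e,d)
round 1: derive deriv(i,a) via R2 from edge(i,d), link(d,a)
round 2: derive deriv(e,d) via R1 from deriv(e,i), edge(i,d)
round 2: derive deriv(e,e) via R1 from deriv(e,i), edge(i,e)
round 2: derive deriv(g,h) via R1 from deriv(g,d), edge(d,h)
round 2: derive deriv(g,i) via R1 from deriv(g,e), edge(e,i)
round 2: derive deriv(i,h) via R1 from deriv(i,d), edge(d,h)
round 2: derive deriv(i,i) via R1 from deriv(i,e), edge(e,i)
round 3: derive deriv(e,h) via R1 from deriv(e,d), edge(d,h)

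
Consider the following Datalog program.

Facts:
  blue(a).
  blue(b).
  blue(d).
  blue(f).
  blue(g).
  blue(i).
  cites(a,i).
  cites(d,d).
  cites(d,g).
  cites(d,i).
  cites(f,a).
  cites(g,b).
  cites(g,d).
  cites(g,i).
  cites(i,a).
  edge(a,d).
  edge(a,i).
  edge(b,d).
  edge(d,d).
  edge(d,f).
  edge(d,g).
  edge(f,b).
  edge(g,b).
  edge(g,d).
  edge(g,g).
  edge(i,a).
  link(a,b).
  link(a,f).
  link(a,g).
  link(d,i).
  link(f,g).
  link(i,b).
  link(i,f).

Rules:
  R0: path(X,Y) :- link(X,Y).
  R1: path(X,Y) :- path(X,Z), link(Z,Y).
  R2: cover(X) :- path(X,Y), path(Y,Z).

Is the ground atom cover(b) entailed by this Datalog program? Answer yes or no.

no

round 1: derive path(a,b) via R0 from link(a,b)
round 1: derive path(a,f) via R0 from link(a,f)
round 1: derive path(a,g) via R0 from link(a,g)
round 1: derive path(d,i) via R0 from link(d,i)
round 1: derive path(f,g) via R0 from link(f,g)
round 1: derive path(i,b) via R0 from link(i,b)
round 1: derive path(i,f) via R0 from link(i,f)
round 2: derive path(d,b) via R1 from path(d,i), link(i,b)
round 2: derive path(d,f) via R1 from path(d,i), link(i,f)
round 2: derive path(i,g) via R1 from path(i,f), link(f,g)
round 2: derive cover(a) via R2 from path(a,f), path(f,g)
round 2: derive cover(d) via R2 from path(d,i), path(i,b)
round 2: derive cover(i) via R2 from path(i,f), path(f,g)
round 3: derive path(d,g) via R1 from path(d,f), link(f,g)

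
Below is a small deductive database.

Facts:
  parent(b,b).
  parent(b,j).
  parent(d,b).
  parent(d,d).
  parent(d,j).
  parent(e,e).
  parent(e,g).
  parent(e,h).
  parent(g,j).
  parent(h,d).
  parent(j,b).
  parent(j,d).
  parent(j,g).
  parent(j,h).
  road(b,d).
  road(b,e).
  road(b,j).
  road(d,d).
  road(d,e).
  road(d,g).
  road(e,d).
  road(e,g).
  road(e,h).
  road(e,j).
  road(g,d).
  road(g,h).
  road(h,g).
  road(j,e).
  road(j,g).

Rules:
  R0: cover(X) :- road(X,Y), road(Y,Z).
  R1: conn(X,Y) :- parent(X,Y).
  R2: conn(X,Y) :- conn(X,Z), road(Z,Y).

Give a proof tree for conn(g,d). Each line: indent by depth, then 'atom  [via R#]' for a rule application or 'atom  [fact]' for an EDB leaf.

round 1: derive conn(b,b) via R1 from parent(b,b)
round 1: derive conn(b,j) via R1 from parent(b,j)
round 1: derive conn(d,b) via R1 from parent(d,b)
round 1: derive conn(d,d) via R1 from parent(d,d)
round 1: derive conn(d,j) via R1 from parent(d,j)
round 1: derive conn(e,e) via R1 from parent(e,e)
round 1: derive conn(e,g) via R1 from parent(e,g)
round 1: derive conn(e,h) via R1 from parent(e,h)
round 1: derive conn(g,j) via R1 from parent(g,j)
round 1: derive conn(h,d) via R1 from parent(h,d)
round 1: derive conn(j,b) via R1 from parent(j,b)
round 1: derive conn(j,d) via R1 from parent(j,d)
round 1: derive conn(j,g) via R1 from parent(j,g)
round 1: derive conn(j,h) via R1 from parent(j,h)
round 2: derive conn(b,d) via R2 from conn(b,b), road(b,d)
round 2: derive conn(b,e) via R2 from conn(b,b), road(b,e)
round 2: derive conn(b,g) via R2 from conn(b,j), road(j,g)
round 2: derive conn(d,e) via R2 from conn(d,b), road(b,e)
round 2: derive conn(d,g) via R2 from conn(d,d), road(d,g)
round 2: derive conn(e,d) via R2 from conn(e,e), road(e,d)
round 2: derive conn(e,j) via R2 from conn(e,e), road(e,j)
round 2: derive conn(g,e) via R2 from conn(g,j), road(j,e)
round 2: derive conn(g,g) via R2 from conn(g,j), road(j,g)
round 2: derive conn(h,e) via R2 from conn(h,d), road(d,e)
round 2: derive conn(h,g) via R2 from conn(h,d), road(d,g)
round 2: derive conn(j,e) via R2 from conn(j,b), road(b,e)
round 2: derive conn(j,j) via R2 from conn(j,b), road(b,j)
round 3: derive conn(b,h) via R2 from conn(b,e), road(e,h)
round 3: derive conn(d,h) via R2 from conn(d,e), road(e,h)
round 3: derive conn(g,d) via R2 from conn(g,e), road(e,d)
round 3: derive conn(g,h) via R2 from conn(g,e), road(e,h)
round 3: derive conn(h,h) via R2 from conn(h,e), road(e,h)
round 3: derive conn(h,j) via R2 from conn(h,e), road(e,j)

conn(g,d)  [via R2]
  conn(g,e)  [via R2]
    conn(g,j)  [via R1]
      parent(g,j)  [fact]
    road(j,e)  [fact]
  road(e,d)  [fact]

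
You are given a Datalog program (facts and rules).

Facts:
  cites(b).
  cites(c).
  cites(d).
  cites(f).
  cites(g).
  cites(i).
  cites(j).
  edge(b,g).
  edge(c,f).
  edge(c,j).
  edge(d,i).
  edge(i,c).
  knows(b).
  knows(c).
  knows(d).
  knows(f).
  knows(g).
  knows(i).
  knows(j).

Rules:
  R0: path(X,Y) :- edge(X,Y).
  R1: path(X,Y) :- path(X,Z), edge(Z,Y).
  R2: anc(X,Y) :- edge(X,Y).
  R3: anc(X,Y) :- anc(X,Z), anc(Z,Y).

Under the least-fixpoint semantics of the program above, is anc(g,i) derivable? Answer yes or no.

round 1: derive anc(b,g) via R2 from edge(b,g)
round 1: derive anc(c,f) via R2 from edge(c,f)
round 1: derive anc(c,j) via R2 from edge(c,j)
round 1: derive anc(d,i) via R2 from edge(d,i)
round 1: derive anc(i,c) via R2 from edge(i,c)
round 2: derive anc(d,c) via R3 from anc(d,i), anc(i,c)
round 2: derive anc(i,f) via R3 from anc(i,c), anc(c,f)
round 2: derive anc(i,j) via R3 from anc(i,c), anc(c,j)
round 3: derive anc(d,f) via R3 from anc(d,c), anc(c,f)
round 3: derive anc(d,j) via R3 from anc(d,c), anc(c,j)

no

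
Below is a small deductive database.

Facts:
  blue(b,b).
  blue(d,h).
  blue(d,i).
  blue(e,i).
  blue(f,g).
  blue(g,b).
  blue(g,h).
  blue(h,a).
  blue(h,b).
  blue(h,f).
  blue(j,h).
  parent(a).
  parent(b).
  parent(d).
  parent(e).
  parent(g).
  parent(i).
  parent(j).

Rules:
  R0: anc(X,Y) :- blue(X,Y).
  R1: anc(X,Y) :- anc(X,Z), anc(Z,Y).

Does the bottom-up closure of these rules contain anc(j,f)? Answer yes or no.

yes

round 1: derive anc(b,b) via R0 from blue(b,b)
round 1: derive anc(d,h) via R0 from blue(d,h)
round 1: derive anc(d,i) via R0 from blue(d,i)
round 1: derive anc(e,i) via R0 from blue(e,i)
round 1: derive anc(f,g) via R0 from blue(f,g)
round 1: derive anc(g,b) via R0 from blue(g,b)
round 1: derive anc(g,h) via R0 from blue(g,h)
round 1: derive anc(h,a) via R0 from blue(h,a)
round 1: derive anc(h,b) via R0 from blue(h,b)
round 1: derive anc(h,f) via R0 from blue(h,f)
round 1: derive anc(j,h) via R0 from blue(j,h)
round 2: derive anc(d,a) via R1 from anc(d,h), anc(h,a)
round 2: derive anc(d,b) via R1 from anc(d,h), anc(h,b)
round 2: derive anc(d,f) via R1 from anc(d,h), anc(h,f)
round 2: derive anc(f,b) via R1 from anc(f,g), anc(g,b)
round 2: derive anc(f,h) via R1 from anc(f,g), anc(g,h)
round 2: derive anc(g,a) via R1 from anc(g,h), anc(h,a)
round 2: derive anc(g,f) via R1 from anc(g,h), anc(h,f)
round 2: derive anc(h,g) via R1 from anc(h,f), anc(f,g)
round 2: derive anc(j,a) via R1 from anc(j,h), anc(h,a)
round 2: derive anc(j,b) via R1 from anc(j,h), anc(h,b)
round 2: derive anc(j,f) via R1 from anc(j,h), anc(h,f)
round 3: derive anc(d,g) via R1 from anc(d,f), anc(f,g)
round 3: derive anc(f,a) via R1 from anc(f,g), anc(g,a)
round 3: derive anc(f,f) via R1 from anc(f,g), anc(g,f)
round 3: derive anc(g,g) via R1 from anc(g,f), anc(f,g)
round 3: derive anc(h,h) via R1 from anc(h,f), anc(f,h)
round 3: derive anc(j,g) via R1 from anc(j,f), anc(f,g)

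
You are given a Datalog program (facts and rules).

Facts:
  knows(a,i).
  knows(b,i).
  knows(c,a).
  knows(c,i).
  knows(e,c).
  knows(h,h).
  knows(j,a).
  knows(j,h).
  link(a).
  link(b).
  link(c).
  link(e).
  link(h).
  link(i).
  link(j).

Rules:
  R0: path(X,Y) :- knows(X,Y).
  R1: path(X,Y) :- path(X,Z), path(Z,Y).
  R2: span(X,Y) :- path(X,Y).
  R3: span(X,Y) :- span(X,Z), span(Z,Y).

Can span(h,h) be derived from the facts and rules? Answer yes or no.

round 1: derive path(a,i) via R0 from knows(a,i)
round 1: derive path(b,i) via R0 from knows(b,i)
round 1: derive path(c,a) via R0 from knows(c,a)
round 1: derive path(c,i) via R0 from knows(c,i)
round 1: derive path(e,c) via R0 from knows(e,c)
round 1: derive path(h,h) via R0 from knows(h,h)
round 1: derive path(j,a) via R0 from knows(j,a)
round 1: derive path(j,h) via R0 from knows(j,h)
round 2: derive path(e,a) via R1 from path(e,c), path(c,a)
round 2: derive path(e,i) via R1 from path(e,c), path(c,i)
round 2: derive path(j,i) via R1 from path(j,a), path(a,i)
round 2: derive span(a,i) via R2 from path(a,i)
round 2: derive span(b,i) via R2 from path(b,i)
round 2: derive span(c,a) via R2 from path(c,a)
round 2: derive span(c,i) via R2 from path(c,i)
round 2: derive span(e,c) via R2 from path(e,c)
round 2: derive span(h,h) via R2 from path(h,h)
round 2: derive span(j,a) via R2 from path(j,a)
round 2: derive span(j,h) via R2 from path(j,h)
round 3: derive span(e,a) via R2 from path(e,a)
round 3: derive span(e,i) via R2 from path(e,i)
round 3: derive span(j,i) via R2 from path(j,i)

yes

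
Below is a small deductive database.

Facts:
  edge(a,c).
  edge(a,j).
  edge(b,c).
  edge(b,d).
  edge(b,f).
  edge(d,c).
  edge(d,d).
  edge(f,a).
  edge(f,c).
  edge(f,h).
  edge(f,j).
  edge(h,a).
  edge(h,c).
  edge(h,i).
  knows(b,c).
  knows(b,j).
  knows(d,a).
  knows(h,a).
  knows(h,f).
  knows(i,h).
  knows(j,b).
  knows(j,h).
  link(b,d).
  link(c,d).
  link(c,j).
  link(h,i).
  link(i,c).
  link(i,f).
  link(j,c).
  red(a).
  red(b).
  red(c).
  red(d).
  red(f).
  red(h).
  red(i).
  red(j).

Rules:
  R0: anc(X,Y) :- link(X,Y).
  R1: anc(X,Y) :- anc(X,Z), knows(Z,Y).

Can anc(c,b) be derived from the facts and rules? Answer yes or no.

round 1: derive anc(b,d) via R0 from link(b,d)
round 1: derive anc(c,d) via R0 from link(c,d)
round 1: derive anc(c,j) via R0 from link(c,j)
round 1: derive anc(h,i) via R0 from link(h,i)
round 1: derive anc(i,c) via R0 from link(i,c)
round 1: derive anc(i,f) via R0 from link(i,f)
round 1: derive anc(j,c) via R0 from link(j,c)
round 2: derive anc(b,a) via R1 from anc(b,d), knows(d,a)
round 2: derive anc(c,a) via R1 from anc(c,d), knows(d,a)
round 2: derive anc(c,b) via R1 from anc(c,j), knows(j,b)
round 2: derive anc(c,h) via R1 from anc(c,j), knows(j,h)
round 2: derive anc(h,h) via R1 from anc(h,i), knows(i,h)
round 3: derive anc(c,c) via R1 from anc(c,b), knows(b,c)
round 3: derive anc(c,f) via R1 from anc(c,h), knows(h,f)
round 3: derive anc(h,a) via R1 from anc(h,h), knows(h,a)
round 3: derive anc(h,f) via R1 from anc(h,h), knows(h,f)

yes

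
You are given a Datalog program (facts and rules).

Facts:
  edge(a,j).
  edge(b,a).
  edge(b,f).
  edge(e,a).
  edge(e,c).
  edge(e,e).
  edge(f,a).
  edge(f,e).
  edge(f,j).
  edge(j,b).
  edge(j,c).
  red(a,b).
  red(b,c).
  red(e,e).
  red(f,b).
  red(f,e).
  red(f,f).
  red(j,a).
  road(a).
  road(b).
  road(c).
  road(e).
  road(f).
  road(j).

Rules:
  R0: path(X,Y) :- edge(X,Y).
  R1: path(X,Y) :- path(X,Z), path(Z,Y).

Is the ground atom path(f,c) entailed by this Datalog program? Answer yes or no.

yes

round 1: derive path(a,j) via R0 from edge(a,j)
round 1: derive path(b,a) via R0 from edge(b,a)
round 1: derive path(b,f) via R0 from edge(b,f)
round 1: derive path(e,a) via R0 from edge(e,a)
round 1: derive path(e,c) via R0 from edge(e,c)
round 1: derive path(e,e) via R0 from edge(e,e)
round 1: derive path(f,a) via R0 from edge(f,a)
round 1: derive path(f,e) via R0 from edge(f,e)
round 1: derive path(f,j) via R0 from edge(f,j)
round 1: derive path(j,b) via R0 from edge(j,b)
round 1: derive path(j,c) via R0 from edge(j,c)
round 2: derive path(a,b) via R1 from path(a,j), path(j,b)
round 2: derive path(a,c) via R1 from path(a,j), path(j,c)
round 2: derive path(b,e) via R1 from path(b,f), path(f,e)
round 2: derive path(b,j) via R1 from path(b,a), path(a,j)
round 2: derive path(e,j) via R1 from path(e,a), path(a,j)
round 2: derive path(f,b) via R1 from path(f,j), path(j,b)
round 2: derive path(f,c) via R1 from path(f,e), path(e,c)
round 2: derive path(j,a) via R1 from path(j,b), path(b,a)
round 2: derive path(j,f) via R1 from path(j,b), path(b,f)
round 3: derive path(a,a) via R1 from path(a,b), path(b,a)
round 3: derive path(a,e) via R1 from path(a,b), path(b,e)
round 3: derive path(a,f) via R1 from path(a,b), path(b,f)
round 3: derive path(b,b) via R1 from path(b,a), path(a,b)
round 3: derive path(b,c) via R1 from path(b,a), path(a,c)
round 3: derive path(e,b) via R1 from path(e,a), path(a,b)
round 3: derive path(e,f) via R1 from path(e,j), path(j,f)
round 3: derive path(f,f) via R1 from path(f,b), path(b,f)
round 3: derive path(j,e) via R1 from path(j,b), path(b,e)
round 3: derive path(j,j) via R1 from path(j,a), path(a,j)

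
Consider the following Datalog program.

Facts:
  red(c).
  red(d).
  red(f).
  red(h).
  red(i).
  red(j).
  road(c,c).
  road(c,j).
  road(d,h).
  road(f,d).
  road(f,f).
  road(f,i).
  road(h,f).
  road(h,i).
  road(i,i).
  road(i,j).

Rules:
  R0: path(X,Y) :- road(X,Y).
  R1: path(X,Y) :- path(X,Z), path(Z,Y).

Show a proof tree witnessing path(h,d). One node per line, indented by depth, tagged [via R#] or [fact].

path(h,d)  [via R1]
  path(h,f)  [via R0]
    road(h,f)  [fact]
  path(f,d)  [via R0]
    road(f,d)  [fact]

round 1: derive path(c,c) via R0 from road(c,c)
round 1: derive path(c,j) via R0 from road(c,j)
round 1: derive path(d,h) via R0 from road(d,h)
round 1: derive path(f,d) via R0 from road(f,d)
round 1: derive path(f,f) via R0 from road(f,f)
round 1: derive path(f,i) via R0 from road(f,i)
round 1: derive path(h,f) via R0 from road(h,f)
round 1: derive path(h,i) via R0 from road(h,i)
round 1: derive path(i,i) via R0 from road(i,i)
round 1: derive path(i,j) via R0 from road(i,j)
round 2: derive path(d,f) via R1 from path(d,h), path(h,f)
round 2: derive path(d,i) via R1 from path(d,h), path(h,i)
round 2: derive path(f,h) via R1 from path(f,d), path(d,h)
round 2: derive path(f,j) via R1 from path(f,i), path(i,j)
round 2: derive path(h,d) via R1 from path(h,f), path(f,d)
round 2: derive path(h,j) via R1 from path(h,i), path(i,j)
round 3: derive path(d,d) via R1 from path(d,f), path(f,d)
round 3: derive path(d,j) via R1 from path(d,f), path(f,j)
round 3: derive path(h,h) via R1 from path(h,d), path(d,h)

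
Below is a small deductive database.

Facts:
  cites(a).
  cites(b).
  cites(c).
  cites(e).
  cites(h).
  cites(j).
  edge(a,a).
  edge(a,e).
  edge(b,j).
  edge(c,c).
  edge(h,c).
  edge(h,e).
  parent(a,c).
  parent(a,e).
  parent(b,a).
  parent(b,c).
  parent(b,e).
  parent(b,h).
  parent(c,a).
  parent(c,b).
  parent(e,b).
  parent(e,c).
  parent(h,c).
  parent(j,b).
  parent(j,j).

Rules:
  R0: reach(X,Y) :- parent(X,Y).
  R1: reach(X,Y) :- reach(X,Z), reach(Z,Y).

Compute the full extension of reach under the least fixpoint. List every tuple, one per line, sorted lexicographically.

round 1: derive reach(a,c) via R0 from parent(a,c)
round 1: derive reach(a,e) via R0 from parent(a,e)
round 1: derive reach(b,a) via R0 from parent(b,a)
round 1: derive reach(b,c) via R0 from parent(b,c)
round 1: derive reach(b,e) via R0 from parent(b,e)
round 1: derive reach(b,h) via R0 from parent(b,h)
round 1: derive reach(c,a) via R0 from parent(c,a)
round 1: derive reach(c,b) via R0 from parent(c,b)
round 1: derive reach(e,b) via R0 from parent(e,b)
round 1: derive reach(e,c) via R0 from parent(e,c)
round 1: derive reach(h,c) via R0 from parent(h,c)
round 1: derive reach(j,b) via R0 from parent(j,b)
round 1: derive reach(j,j) via R0 from parent(j,j)
round 2: derive reach(a,a) via R1 from reach(a,c), reach(c,a)
round 2: derive reach(a,b) via R1 from reach(a,c), reach(c,b)
round 2: derive reach(b,b) via R1 from reach(b,c), reach(c,b)
round 2: derive reach(c,c) via R1 from reach(c,a), reach(a,c)
round 2: derive reach(c,e) via R1 from reach(c,a), reach(a,e)
round 2: derive reach(c,h) via R1 from reach(c,b), reach(b,h)
round 2: derive reach(e,a) via R1 from reach(e,b), reach(b,a)
round 2: derive reach(e,e) via R1 from reach(e,b), reach(b,e)
round 2: derive reach(e,h) via R1 from reach(e,b), reach(b,h)
round 2: derive reach(h,a) via R1 from reach(h,c), reach(c,a)
round 2: derive reach(h,b) via R1 from reach(h,c), reach(c,b)
round 2: derive reach(j,a) via R1 from reach(j,b), reach(b,a)
round 2: derive reach(j,c) via R1 from reach(j,b), reach(b,c)
round 2: derive reach(j,e) via R1 from reach(j,b), reach(b,e)
round 2: derive reach(j,h) via R1 from reach(j,b), reach(b,h)
round 3: derive reach(a,h) via R1 from reach(a,b), reach(b,h)
round 3: derive reach(h,e) via R1 from reach(h,a), reach(a,e)
round 3: derive reach(h,h) via R1 from reach(h,b), reach(b,h)

reach(a,a)
reach(a,b)
reach(a,c)
reach(a,e)
reach(a,h)
reach(b,a)
reach(b,b)
reach(b,c)
reach(b,e)
reach(b,h)
reach(c,a)
reach(c,b)
reach(c,c)
reach(c,e)
reach(c,h)
reach(e,a)
reach(e,b)
reach(e,c)
reach(e,e)
reach(e,h)
reach(h,a)
reach(h,b)
reach(h,c)
reach(h,e)
reach(h,h)
reach(j,a)
reach(j,b)
reach(j,c)
reach(j,e)
reach(j,h)
reach(j,j)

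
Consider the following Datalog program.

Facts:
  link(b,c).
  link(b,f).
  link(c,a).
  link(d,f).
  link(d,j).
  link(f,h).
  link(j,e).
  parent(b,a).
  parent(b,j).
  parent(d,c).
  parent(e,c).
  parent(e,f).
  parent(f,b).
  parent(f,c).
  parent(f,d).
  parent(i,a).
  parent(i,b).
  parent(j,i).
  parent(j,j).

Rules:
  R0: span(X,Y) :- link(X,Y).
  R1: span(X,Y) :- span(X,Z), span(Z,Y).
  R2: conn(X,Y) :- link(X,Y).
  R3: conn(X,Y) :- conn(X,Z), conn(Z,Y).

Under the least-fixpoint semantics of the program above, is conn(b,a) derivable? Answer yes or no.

yes

round 1: derive conn(b,c) via R2 from link(b,c)
round 1: derive conn(b,f) via R2 from link(b,f)
round 1: derive conn(c,a) via R2 from link(c,a)
round 1: derive conn(d,f) via R2 from link(d,f)
round 1: derive conn(d,j) via R2 from link(d,j)
round 1: derive conn(f,h) via R2 from link(f,h)
round 1: derive conn(j,e) via R2 from link(j,e)
round 2: derive conn(b,a) via R3 from conn(b,c), conn(c,a)
round 2: derive conn(b,h) via R3 from conn(b,f), conn(f,h)
round 2: derive conn(d,e) via R3 from conn(d,j), conn(j,e)
round 2: derive conn(d,h) via R3 from conn(d,f), conn(f,h)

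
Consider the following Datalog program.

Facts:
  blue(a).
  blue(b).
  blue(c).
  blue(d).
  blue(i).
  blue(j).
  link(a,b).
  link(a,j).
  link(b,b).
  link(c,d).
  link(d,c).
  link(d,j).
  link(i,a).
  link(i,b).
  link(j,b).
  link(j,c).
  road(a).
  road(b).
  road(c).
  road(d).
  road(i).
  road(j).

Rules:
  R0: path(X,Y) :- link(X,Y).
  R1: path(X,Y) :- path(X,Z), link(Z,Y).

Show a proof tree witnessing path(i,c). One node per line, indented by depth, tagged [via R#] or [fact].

round 1: derive path(a,b) via R0 from link(a,b)
round 1: derive path(a,j) via R0 from link(a,j)
round 1: derive path(b,b) via R0 from link(b,b)
round 1: derive path(c,d) via R0 from link(c,d)
round 1: derive path(d,c) via R0 from link(d,c)
round 1: derive path(d,j) via R0 from link(d,j)
round 1: derive path(i,a) via R0 from link(i,a)
round 1: derive path(i,b) via R0 from link(i,b)
round 1: derive path(j,b) via R0 from link(j,b)
round 1: derive path(j,c) via R0 from link(j,c)
round 2: derive path(a,c) via R1 from path(a,j), link(j,c)
round 2: derive path(c,c) via R1 from path(c,d), link(d,c)
round 2: derive path(c,j) via R1 from path(c,d), link(d,j)
round 2: derive path(d,b) via R1 from path(d,j), link(j,b)
round 2: derive path(d,d) via R1 from path(d,c), link(c,d)
round 2: derive path(i,j) via R1 from path(i,a), link(a,j)
round 2: derive path(j,d) via R1 from path(j,c), link(c,d)
round 3: derive path(a,d) via R1 from path(a,c), link(c,d)
round 3: derive path(c,b) via R1 from path(c,j), link(j,b)
round 3: derive path(i,c) via R1 from path(i,j), link(j,c)
round 3: derive path(j,j) via R1 from path(j,d), link(d,j)
round 4: derive path(i,d) via R1 from path(i,c), link(c,d)

path(i,c)  [via R1]
  path(i,j)  [via R1]
    path(i,a)  [via R0]
      link(i,a)  [fact]
    link(a,j)  [fact]
  link(j,c)  [fact]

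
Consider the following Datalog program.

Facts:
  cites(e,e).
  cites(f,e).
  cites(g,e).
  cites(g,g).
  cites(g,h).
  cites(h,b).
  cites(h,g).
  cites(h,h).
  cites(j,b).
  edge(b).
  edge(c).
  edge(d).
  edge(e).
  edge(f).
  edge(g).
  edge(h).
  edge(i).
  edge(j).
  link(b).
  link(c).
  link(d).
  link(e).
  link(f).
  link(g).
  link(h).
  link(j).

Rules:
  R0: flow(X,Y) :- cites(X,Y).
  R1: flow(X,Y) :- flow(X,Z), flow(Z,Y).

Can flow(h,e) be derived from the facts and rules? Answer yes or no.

yes

round 1: derive flow(e,e) via R0 from cites(e,e)
round 1: derive flow(f,e) via R0 from cites(f,e)
round 1: derive flow(g,e) via R0 from cites(g,e)
round 1: derive flow(g,g) via R0 from cites(g,g)
round 1: derive flow(g,h) via R0 from cites(g,h)
round 1: derive flow(h,b) via R0 from cites(h,b)
round 1: derive flow(h,g) via R0 from cites(h,g)
round 1: derive flow(h,h) via R0 from cites(h,h)
round 1: derive flow(j,b) via R0 from cites(j,b)
round 2: derive flow(g,b) via R1 from flow(g,h), flow(h,b)
round 2: derive flow(h,e) via R1 from flow(h,g), flow(g,e)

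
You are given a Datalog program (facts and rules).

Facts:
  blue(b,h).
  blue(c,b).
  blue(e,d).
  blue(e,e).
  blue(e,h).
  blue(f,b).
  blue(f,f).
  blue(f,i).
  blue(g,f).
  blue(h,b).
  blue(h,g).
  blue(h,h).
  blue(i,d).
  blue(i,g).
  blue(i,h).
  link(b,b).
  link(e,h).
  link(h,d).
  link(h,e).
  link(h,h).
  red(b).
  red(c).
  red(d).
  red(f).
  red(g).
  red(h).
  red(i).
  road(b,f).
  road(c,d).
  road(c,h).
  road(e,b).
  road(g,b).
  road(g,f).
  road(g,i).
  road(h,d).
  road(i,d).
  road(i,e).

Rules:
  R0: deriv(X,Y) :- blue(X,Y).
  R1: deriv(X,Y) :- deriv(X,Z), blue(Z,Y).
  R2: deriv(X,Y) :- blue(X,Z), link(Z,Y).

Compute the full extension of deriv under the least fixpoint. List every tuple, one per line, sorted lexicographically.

round 1: derive deriv(b,h) via R0 from blue(b,h)
round 1: derive deriv(c,b) via R0 from blue(c,b)
round 1: derive deriv(e,d) via R0 from blue(e,d)
round 1: derive deriv(e,e) via R0 from blue(e,e)
round 1: derive deriv(e,h) via R0 from blue(e,h)
round 1: derive deriv(f,b) via R0 from blue(f,b)
round 1: derive deriv(f,f) via R0 from blue(f,f)
round 1: derive deriv(f,i) via R0 from blue(f,i)
round 1: derive deriv(g,f) via R0 from blue(g,f)
round 1: derive deriv(h,b) via R0 from blue(h,b)
round 1: derive deriv(h,g) via R0 from blue(h,g)
round 1: derive deriv(h,h) via R0 from blue(h,h)
round 1: derive deriv(i,d) via R0 from blue(i,d)
round 1: derive deriv(i,g) via R0 from blue(i,g)
round 1: derive deriv(i,h) via R0 from blue(i,h)
round 1: derive deriv(b,d) via R2 from blue(b,h), link(h,d)
round 1: derive deriv(b,e) via R2 from blue(b,h), link(h,e)
round 1: derive deriv(h,d) via R2 from blue(h,h), link(h,d)
round 1: derive deriv(h,e) via R2 from blue(h,h), link(h,e)
round 1: derive deriv(i,e) via R2 from blue(i,h), link(h,e)
round 2: derive deriv(b,b) via R1 from deriv(b,h), blue(h,b)
round 2: derive deriv(b,g) via R1 from deriv(b,h), blue(h,g)
round 2: derive deriv(c,h) via R1 from deriv(c,b), blue(b,h)
round 2: derive deriv(e,b) via R1 from deriv(e,h), blue(h,b)
round 2: derive deriv(e,g) via R1 from deriv(e,h), blue(h,g)
round 2: derive deriv(f,d) via R1 from deriv(f,i), blue(i,d)
round 2: derive deriv(f,g) via R1 from deriv(f,i), blue(i,g)
round 2: derive deriv(f,h) via R1 from deriv(f,b), blue(b,h)
round 2: derive deriv(g,b) via R1 from deriv(g,f), blue(f,b)
round 2: derive deriv(g,i) via R1 from deriv(g,f), blue(f,i)
round 2: derive deriv(h,f) via R1 from deriv(h,g), blue(g,f)
round 2: derive deriv(i,b) via R1 from deriv(i,h), blue(h,b)
round 2: derive deriv(i,f) via R1 from deriv(i,g), blue(g,f)
round 3: derive deriv(b,f) via R1 from deriv(b,g), blue(g,f)
round 3: derive deriv(c,g) via R1 from deriv(c,h), blue(h,g)
round 3: derive deriv(e,f) via R1 from deriv(e,g), blue(g,f)
round 3: derive deriv(g,d) via R1 from deriv(g,i), blue(i,d)
round 3: derive deriv(g,g) via R1 from deriv(g,i), blue(i,g)
round 3: derive deriv(g,h) via R1 from deriv(g,b), blue(b,h)
round 3: derive deriv(h,i) via R1 from deriv(h,f), blue(f,i)
round 3: derive deriv(i,i) via R1 from deriv(i,f), blue(f,i)
round 4: derive deriv(b,i) via R1 from deriv(b,f), blue(f,i)
round 4: derive deriv(c,f) via R1 from deriv(c,g), blue(g,f)
round 4: derive deriv(e,i) via R1 from deriv(e,f), blue(f,i)
round 5: derive deriv(c,i) via R1 from deriv(c,f), blue(f,i)
round 6: derive deriv(c,d) via R1 from deriv(c,i), blue(i,d)

deriv(b,b)
deriv(b,d)
deriv(b,e)
deriv(b,f)
deriv(b,g)
deriv(b,h)
deriv(b,i)
deriv(c,b)
deriv(c,d)
deriv(c,f)
deriv(c,g)
deriv(c,h)
deriv(c,i)
deriv(e,b)
deriv(e,d)
deriv(e,e)
deriv(e,f)
deriv(e,g)
deriv(e,h)
deriv(e,i)
deriv(f,b)
deriv(f,d)
deriv(f,f)
deriv(f,g)
deriv(f,h)
deriv(f,i)
deriv(g,b)
deriv(g,d)
deriv(g,f)
deriv(g,g)
deriv(g,h)
deriv(g,i)
deriv(h,b)
deriv(h,d)
deriv(h,e)
deriv(h,f)
deriv(h,g)
deriv(h,h)
deriv(h,i)
deriv(i,b)
deriv(i,d)
deriv(i,e)
deriv(i,f)
deriv(i,g)
deriv(i,h)
deriv(i,i)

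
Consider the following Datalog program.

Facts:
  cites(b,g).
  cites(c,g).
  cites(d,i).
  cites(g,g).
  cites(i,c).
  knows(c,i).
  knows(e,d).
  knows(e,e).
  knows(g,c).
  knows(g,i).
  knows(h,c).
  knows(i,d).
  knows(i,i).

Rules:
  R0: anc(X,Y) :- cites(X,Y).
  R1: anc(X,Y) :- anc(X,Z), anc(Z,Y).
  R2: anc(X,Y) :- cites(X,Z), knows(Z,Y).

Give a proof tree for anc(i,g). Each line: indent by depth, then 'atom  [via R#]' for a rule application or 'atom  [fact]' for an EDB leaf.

round 1: derive anc(b,g) via R0 from cites(b,g)
round 1: derive anc(c,g) via R0 from cites(c,g)
round 1: derive anc(d,i) via R0 from cites(d,i)
round 1: derive anc(g,g) via R0 from cites(g,g)
round 1: derive anc(i,c) via R0 from cites(i,c)
round 1: derive anc(b,c) via R2 from cites(b,g), knows(g,c)
round 1: derive anc(b,i) via R2 from cites(b,g), knows(g,i)
round 1: derive anc(c,c) via R2 from cites(c,g), knows(g,c)
round 1: derive anc(c,i) via R2 from cites(c,g), knows(g,i)
round 1: derive anc(d,d) via R2 from cites(d,i), knows(i,d)
round 1: derive anc(g,c) via R2 from cites(g,g), knows(g,c)
round 1: derive anc(g,i) via R2 from cites(g,g), knows(g,i)
round 1: derive anc(i,i) via R2 from cites(i,c), knows(c,i)
round 2: derive anc(d,c) via R1 from anc(d,i), anc(i,c)
round 2: derive anc(i,g) via R1 from anc(i,c), anc(c,g)
round 3: derive anc(d,g) via R1 from anc(d,c), anc(c,g)

anc(i,g)  [via R1]
  anc(i,c)  [via R0]
    cites(i,c)  [fact]
  anc(c,g)  [via R0]
    cites(c,g)  [fact]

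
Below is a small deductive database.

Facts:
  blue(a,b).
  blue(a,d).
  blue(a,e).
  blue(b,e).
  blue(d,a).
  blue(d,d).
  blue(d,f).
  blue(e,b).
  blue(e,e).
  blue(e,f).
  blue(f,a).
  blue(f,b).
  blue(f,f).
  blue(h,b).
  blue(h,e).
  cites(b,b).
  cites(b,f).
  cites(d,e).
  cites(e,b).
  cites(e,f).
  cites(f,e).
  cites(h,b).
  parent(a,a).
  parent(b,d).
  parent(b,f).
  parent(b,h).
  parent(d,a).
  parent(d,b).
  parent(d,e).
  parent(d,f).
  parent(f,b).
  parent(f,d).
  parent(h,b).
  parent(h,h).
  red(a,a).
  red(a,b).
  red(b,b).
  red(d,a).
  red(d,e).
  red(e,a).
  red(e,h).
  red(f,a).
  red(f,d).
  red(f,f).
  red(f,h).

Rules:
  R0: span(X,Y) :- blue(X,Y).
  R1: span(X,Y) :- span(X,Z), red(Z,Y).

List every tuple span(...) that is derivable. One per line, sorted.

span(a,a)
span(a,b)
span(a,d)
span(a,e)
span(a,h)
span(b,a)
span(b,b)
span(b,e)
span(b,h)
span(d,a)
span(d,b)
span(d,d)
span(d,e)
span(d,f)
span(d,h)
span(e,a)
span(e,b)
span(e,d)
span(e,e)
span(e,f)
span(e,h)
span(f,a)
span(f,b)
span(f,d)
span(f,e)
span(f,f)
span(f,h)
span(h,a)
span(h,b)
span(h,e)
span(h,h)

round 1: derive span(a,b) via R0 from blue(a,b)
round 1: derive span(a,d) via R0 from blue(a,d)
round 1: derive span(a,e) via R0 from blue(a,e)
round 1: derive span(b,e) via R0 from blue(b,e)
round 1: derive span(d,a) via R0 from blue(d,a)
round 1: derive span(d,d) via R0 from blue(d,d)
round 1: derive span(d,f) via R0 from blue(d,f)
round 1: derive span(e,b) via R0 from blue(e,b)
round 1: derive span(e,e) via R0 from blue(e,e)
round 1: derive span(e,f) via R0 from blue(e,f)
round 1: derive span(f,a) via R0 from blue(f,a)
round 1: derive span(f,b) via R0 from blue(f,b)
round 1: derive span(f,f) via R0 from blue(f,f)
round 1: derive span(h,b) via R0 from blue(h,b)
round 1: derive span(h,e) via R0 from blue(h,e)
round 2: derive span(a,a) via R1 from span(a,d), red(d,a)
round 2: derive span(a,h) via R1 from span(a,e), red(e,h)
round 2: derive span(b,a) via R1 from span(b,e), red(e,a)
round 2: derive span(b,h) via R1 from span(b,e), red(e,h)
round 2: derive span(d,b) via R1 from span(d,a), red(a,b)
round 2: derive span(d,e) via R1 from span(d,d), red(d,e)
round 2: derive span(d,h) via R1 from span(d,f), red(f,h)
round 2: derive span(e,a) via R1 from span(e,e), red(e,a)
round 2: derive span(e,d) via R1 from span(e,f), red(f,d)
round 2: derive span(e,h) via R1 from span(e,e), red(e,h)
round 2: derive span(f,d) via R1 from span(f,f), red(f,d)
round 2: derive span(f,h) via R1 from span(f,f), red(f,h)
round 2: derive span(h,a) via R1 from span(h,e), red(e,a)
round 2: derive span(h,h) via R1 from span(h,e), red(e,h)
round 3: derive span(b,b) via R1 from span(b,a), red(a,b)
round 3: derive span(f,e) via R1 from span(f,d), red(d,e)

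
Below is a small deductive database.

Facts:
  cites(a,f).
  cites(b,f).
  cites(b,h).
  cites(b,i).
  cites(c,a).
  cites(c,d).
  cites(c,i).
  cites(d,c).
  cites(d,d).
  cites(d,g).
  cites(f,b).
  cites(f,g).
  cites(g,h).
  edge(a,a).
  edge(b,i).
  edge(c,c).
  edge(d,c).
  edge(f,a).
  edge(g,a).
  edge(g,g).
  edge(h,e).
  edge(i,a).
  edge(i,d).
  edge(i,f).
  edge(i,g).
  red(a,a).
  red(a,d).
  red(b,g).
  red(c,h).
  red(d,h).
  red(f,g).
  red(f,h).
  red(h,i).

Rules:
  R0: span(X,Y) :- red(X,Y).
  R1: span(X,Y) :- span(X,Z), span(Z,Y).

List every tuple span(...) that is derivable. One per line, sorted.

span(a,a)
span(a,d)
span(a,h)
span(a,i)
span(b,g)
span(c,h)
span(c,i)
span(d,h)
span(d,i)
span(f,g)
span(f,h)
span(f,i)
span(h,i)

round 1: derive span(a,a) via R0 from red(a,a)
round 1: derive span(a,d) via R0 from red(a,d)
round 1: derive span(b,g) via R0 from red(b,g)
round 1: derive span(c,h) via R0 from red(c,h)
round 1: derive span(d,h) via R0 from red(d,h)
round 1: derive span(f,g) via R0 from red(f,g)
round 1: derive span(f,h) via R0 from red(f,h)
round 1: derive span(h,i) via R0 from red(h,i)
round 2: derive span(a,h) via R1 from span(a,d), span(d,h)
round 2: derive span(c,i) via R1 from span(c,h), span(h,i)
round 2: derive span(d,i) via R1 from span(d,h), span(h,i)
round 2: derive span(f,i) via R1 from span(f,h), span(h,i)
round 3: derive span(a,i) via R1 from span(a,d), span(d,i)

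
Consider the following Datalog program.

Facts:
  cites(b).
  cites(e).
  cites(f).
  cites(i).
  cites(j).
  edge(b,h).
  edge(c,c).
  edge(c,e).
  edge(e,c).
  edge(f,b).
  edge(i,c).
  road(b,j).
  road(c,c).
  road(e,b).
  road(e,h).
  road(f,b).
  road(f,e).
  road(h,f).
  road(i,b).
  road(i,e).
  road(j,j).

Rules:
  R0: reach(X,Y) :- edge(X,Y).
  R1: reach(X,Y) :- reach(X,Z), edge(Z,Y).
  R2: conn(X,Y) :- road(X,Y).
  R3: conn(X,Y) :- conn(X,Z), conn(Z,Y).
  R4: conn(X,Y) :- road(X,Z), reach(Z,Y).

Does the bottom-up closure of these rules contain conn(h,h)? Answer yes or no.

round 1: derive reach(b,h) via R0 from edge(b,h)
round 1: derive reach(c,c) via R0 from edge(c,c)
round 1: derive reach(c,e) via R0 from edge(c,e)
round 1: derive reach(e,c) via R0 from edge(e,c)
round 1: derive reach(f,b) via R0 from edge(f,b)
round 1: derive reach(i,c) via R0 from edge(i,c)
round 1: derive conn(b,j) via R2 from road(b,j)
round 1: derive conn(c,c) via R2 from road(c,c)
round 1: derive conn(e,b) via R2 from road(e,b)
round 1: derive conn(e,h) via R2 from road(e,h)
round 1: derive conn(f,b) via R2 from road(f,b)
round 1: derive conn(f,e) via R2 from road(f,e)
round 1: derive conn(h,f) via R2 from road(h,f)
round 1: derive conn(i,b) via R2 from road(i,b)
round 1: derive conn(i,e) via R2 from road(i,e)
round 1: derive conn(j,j) via R2 from road(j,j)
round 2: derive reach(e,e) via R1 from reach(e,c), edge(c,e)
round 2: derive reach(f,h) via R1 from reach(f,b), edge(b,h)
round 2: derive reach(i,e) via R1 from reach(i,c), edge(c,e)
round 2: derive conn(e,f) via R3 from conn(e,h), conn(h,f)
round 2: derive conn(e,j) via R3 from conn(e,b), conn(b,j)
round 2: derive conn(f,h) via R3 from conn(f,e), conn(e,h)
round 2: derive conn(f,j) via R3 from conn(f,b), conn(b,j)
round 2: derive conn(h,b) via R3 from conn(h,f), conn(f,b)
round 2: derive conn(h,e) via R3 from conn(h,f), conn(f,e)
round 2: derive conn(i,h) via R3 from conn(i,e), conn(e,h)
round 2: derive conn(i,j) via R3 from conn(i,b), conn(b,j)
round 2: derive conn(c,e) via R4 from road(c,c), reach(c,e)
round 2: derive conn(f,c) via R4 from road(f,e), reach(e,c)
round 2: derive conn(i,c) via R4 from road(i,e), reach(e,c)
round 3: derive conn(c,b) via R3 from conn(c,e), conn(e,b)
round 3: derive conn(c,f) via R3 from conn(c,e), conn(e,f)
round 3: derive conn(c,h) via R3 from conn(c,e), conn(e,h)
round 3: derive conn(c,j) via R3 from conn(c,e), conn(e,j)
round 3: derive conn(e,c) via R3 from conn(e,f), conn(f,c)
round 3: derive conn(e,e) via R3 from conn(e,f), conn(f,e)
round 3: derive conn(f,f) via R3 from conn(f,e), conn(e,f)
round 3: derive conn(h,c) via R3 from conn(h,f), conn(f,c)
round 3: derive conn(h,h) via R3 from conn(h,e), conn(e,h)
round 3: derive conn(h,j) via R3 from conn(h,b), conn(b,j)
round 3: derive conn(i,f) via R3 from conn(i,e), conn(e,f)

yes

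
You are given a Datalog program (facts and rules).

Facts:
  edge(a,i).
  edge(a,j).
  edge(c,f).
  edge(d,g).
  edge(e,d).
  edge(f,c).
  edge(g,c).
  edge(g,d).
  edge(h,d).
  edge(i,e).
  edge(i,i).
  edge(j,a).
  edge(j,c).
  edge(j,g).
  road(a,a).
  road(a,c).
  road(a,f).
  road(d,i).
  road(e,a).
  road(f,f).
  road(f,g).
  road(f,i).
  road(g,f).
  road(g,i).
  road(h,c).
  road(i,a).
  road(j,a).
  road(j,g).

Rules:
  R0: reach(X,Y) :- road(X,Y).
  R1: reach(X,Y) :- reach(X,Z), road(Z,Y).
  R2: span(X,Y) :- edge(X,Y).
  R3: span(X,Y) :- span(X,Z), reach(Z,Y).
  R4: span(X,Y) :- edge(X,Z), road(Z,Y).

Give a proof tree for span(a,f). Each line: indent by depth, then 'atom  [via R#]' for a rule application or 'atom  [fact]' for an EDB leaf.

round 1: derive reach(a,a) via R0 from road(a,a)
round 1: derive reach(a,c) via R0 from road(a,c)
round 1: derive reach(a,f) via R0 from road(a,f)
round 1: derive reach(d,i) via R0 from road(d,i)
round 1: derive reach(e,a) via R0 from road(e,a)
round 1: derive reach(f,f) via R0 from road(f,f)
round 1: derive reach(f,g) via R0 from road(f,g)
round 1: derive reach(f,i) via R0 from road(f,i)
round 1: derive reach(g,f) via R0 from road(g,f)
round 1: derive reach(g,i) via R0 from road(g,i)
round 1: derive reach(h,c) via R0 from road(h,c)
round 1: derive reach(i,a) via R0 from road(i,a)
round 1: derive reach(j,a) via R0 from road(j,a)
round 1: derive reach(j,g) via R0 from road(j,g)
round 1: derive span(a,i) via R2 from edge(a,i)
round 1: derive span(a,j) via R2 from edge(a,j)
round 1: derive span(c,f) via R2 from edge(c,f)
round 1: derive span(d,g) via R2 from edge(d,g)
round 1: derive span(e,d) via R2 from edge(e,d)
round 1: derive span(f,c) via R2 from edge(f,c)
round 1: derive span(g,c) via R2 from edge(g,c)
round 1: derive span(g,d) via R2 from edge(g,d)
round 1: derive span(h,d) via R2 from edge(h,d)
round 1: derive span(i,e) via R2 from edge(i,e)
round 1: derive span(i,i) via R2 from edge(i,i)
round 1: derive span(j,a) via R2 from edge(j,a)
round 1: derive span(j,c) via R2 from edge(j,c)
round 1: derive span(j,g) via R2 from edge(j,g)
round 1: derive span(a,a) via R4 from edge(a,i), road(i,a)
round 1: derive span(a,g) via R4 from edge(a,j), road(j,g)
round 1: derive span(c,g) via R4 from edge(c,f), road(f,g)
round 1: derive span(c,i) via R4 from edge(c,f), road(f,i)
round 1: derive span(d,f) via R4 from edge(d,g), road(g,f)
round 1: derive span(d,i) via R4 from edge(d,g), road(g,i)
round 1: derive span(e,i) via R4 from edge(e,d), road(d,i)
round 1: derive span(g,i) via R4 from edge(g,d), road(d,i)
round 1: derive span(h,i) via R4 from edge(h,d), road(d,i)
round 1: derive span(i,a) via R4 from edge(i,e), road(e,a)
round 1: derive span(j,f) via R4 from edge(j,a), road(a,f)
round 1: derive span(j,i) via R4 from edge(j,g), road(g,i)
round 2: derive reach(a,g) via R1 from reach(a,f), road(f,g)
round 2: derive reach(a,i) via R1 from reach(a,f), road(f,i)
round 2: derive reach(d,a) via R1 from reach(d,i), road(i,a)
round 2: derive reach(e,c) via R1 from reach(e,a), road(a,c)
round 2: derive reach(e,f) via R1 from reach(e,a), road(a,f)
round 2: derive reach(f,a) via R1 from reach(f,i), road(i,a)
round 2: derive reach(g,a) via R1 from reach(g,i), road(i,a)
round 2: derive reach(g,g) via R1 from reach(g,f), road(f,g)
round 2: derive reach(i,c) via R1 from reach(i,a), road(a,c)
round 2: derive reach(i,f) via R1 from reach(i,a), road(a,f)
round 2: derive reach(j,c) via R1 from reach(j,a), road(a,c)
round 2: derive reach(j,f) via R1 from reach(j,a), road(a,f)
round 2: derive reach(j,i) via R1 from reach(j,g), road(g,i)
round 2: derive span(a,c) via R3 from span(a,a), reach(a,c)
round 2: derive span(a,f) via R3 from span(a,a), reach(a,f)
round 2: derive span(c,a) via R3 from span(c,i), reach(i,a)
round 2: derive span(d,a) via R3 from span(d,i), reach(i,a)
round 2: derive span(e,a) via R3 from span(e,i), reach(i,a)
round 2: derive span(g,a) via R3 from span(g,i), reach(i,a)
round 2: derive span(h,a) via R3 from span(h,i), reach(i,a)
round 2: derive span(i,c) via R3 from span(i,a), reach(a,c)
round 2: derive span(i,f) via R3 from span(i,a), reach(a,f)
round 3: derive reach(d,c) via R1 from reach(d,a), road(a,c)
round 3: derive reach(d,f) via R1 from reach(d,a), road(a,f)
round 3: derive reach(e,g) via R1 from reach(e,f), road(f,g)
round 3: derive reach(e,i) via R1 from reach(e,f), road(f,i)
round 3: derive reach(f,c) via R1 from reach(f,a), road(a,c)
round 3: derive reach(g,c) via R1 from reach(g,a), road(a,c)
round 3: derive reach(i,g) via R1 from reach(i,f), road(f,g)
round 3: derive reach(i,i) via R1 from reach(i,f), road(f,i)
round 3: derive span(c,c) via R3 from span(c,a), reach(a,c)
round 3: derive span(d,c) via R3 from span(d,a), reach(a,c)
round 3: derive span(e,c) via R3 from span(e,a), reach(a,c)
round 3: derive span(e,f) via R3 from span(e,a), reach(a,f)
round 3: derive span(e,g) via R3 from span(e,a), reach(a,g)
round 3: derive span(g,f) via R3 from span(g,a), reach(a,f)
round 3: derive span(g,g) via R3 from span(g,a), reach(a,g)
round 3: derive span(h,c) via R3 from span(h,a), reach(a,c)
round 3: derive span(h,f) via R3 from span(h,a), reach(a,f)
round 3: derive span(h,g) via R3 from span(h,a), reach(a,g)
round 3: derive span(i,g) via R3 from span(i,a), reach(a,g)
round 4: derive reach(d,g) via R1 from reach(d,f), road(f,g)

span(a,f)  [via R3]
  span(a,a)  [via R4]
    edge(a,i)  [fact]
    road(i,a)  [fact]
  reach(a,f)  [via R0]
    road(a,f)  [fact]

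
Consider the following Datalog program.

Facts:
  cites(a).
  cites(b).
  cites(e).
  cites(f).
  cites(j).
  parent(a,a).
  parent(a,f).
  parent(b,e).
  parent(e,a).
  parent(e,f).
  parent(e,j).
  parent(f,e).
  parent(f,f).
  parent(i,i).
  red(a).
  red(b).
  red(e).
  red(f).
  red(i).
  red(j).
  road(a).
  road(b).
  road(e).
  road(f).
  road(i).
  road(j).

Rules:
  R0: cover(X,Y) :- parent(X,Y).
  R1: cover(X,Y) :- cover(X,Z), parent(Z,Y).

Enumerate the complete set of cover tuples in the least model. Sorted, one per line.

cover(a,a)
cover(a,e)
cover(a,f)
cover(a,j)
cover(b,a)
cover(b,e)
cover(b,f)
cover(b,j)
cover(e,a)
cover(e,e)
cover(e,f)
cover(e,j)
cover(f,a)
cover(f,e)
cover(f,f)
cover(f,j)
cover(i,i)

round 1: derive cover(a,a) via R0 from parent(a,a)
round 1: derive cover(a,f) via R0 from parent(a,f)
round 1: derive cover(b,e) via R0 from parent(b,e)
round 1: derive cover(e,a) via R0 from parent(e,a)
round 1: derive cover(e,f) via R0 from parent(e,f)
round 1: derive cover(e,j) via R0 from parent(e,j)
round 1: derive cover(f,e) via R0 from parent(f,e)
round 1: derive cover(f,f) via R0 from parent(f,f)
round 1: derive cover(i,i) via R0 from parent(i,i)
round 2: derive cover(a,e) via R1 from cover(a,f), parent(f,e)
round 2: derive cover(b,a) via R1 from cover(b,e), parent(e,a)
round 2: derive cover(b,f) via R1 from cover(b,e), parent(e,f)
round 2: derive cover(b,j) via R1 from cover(b,e), parent(e,j)
round 2: derive cover(e,e) via R1 from cover(e,f), parent(f,e)
round 2: derive cover(f,a) via R1 from cover(f,e), parent(e,a)
round 2: derive cover(f,j) via R1 from cover(f,e), parent(e,j)
round 3: derive cover(a,j) via R1 from cover(a,e), parent(e,j)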